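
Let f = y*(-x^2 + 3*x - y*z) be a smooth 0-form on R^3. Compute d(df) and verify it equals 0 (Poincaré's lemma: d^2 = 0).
d(df) = 0

Step 1: df = sum_i (∂f/∂x_i) dx_i = (y*(3 - 2*x)) dx + (-x^2 + 3*x - 2*y*z) dy + (-y^2) dz.
Step 2: Apply d again. Using the 1-form formula, the coefficient of dx ∧ dy in d(df) is ∂^2 f/∂x ∂y - ∂^2 f/∂y ∂x = (3 - 2*x) - (3 - 2*x) = 0 (equality of mixed partials for smooth f).
Similarly for dx ∧ dz and dy ∧ dz — all coefficients vanish. So d(df) = 0.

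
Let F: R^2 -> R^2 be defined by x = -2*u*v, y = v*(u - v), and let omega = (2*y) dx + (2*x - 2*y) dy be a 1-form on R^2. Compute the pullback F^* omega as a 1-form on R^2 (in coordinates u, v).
F^* omega = (v^2*(-10*u + 6*v)) du + (2*v*(-5*u^2 + 9*u*v - 2*v^2)) dv

Using F^*(f dg) = (f ∘ F) d(g ∘ F), substitute each coordinate x_i by F_i(u, v) in f_i, and replace dx_i by d F_i = (∂F_i/∂u) du + (∂F_i/∂v) dv.
  For the x component: f_1(F) = 2*v*(u - v); d F_1 = (-2*v) du + (-2*u) dv
  For the y component: f_2(F) = 2*v*(-3*u + v); d F_2 = (v) du + (u - 2*v) dv
Combining and collecting du, dv coefficients:
  coeff of du: v^2*(-10*u + 6*v)
  coeff of dv: 2*v*(-5*u^2 + 9*u*v - 2*v^2)
F^* omega = (v^2*(-10*u + 6*v)) du + (2*v*(-5*u^2 + 9*u*v - 2*v^2)) dv.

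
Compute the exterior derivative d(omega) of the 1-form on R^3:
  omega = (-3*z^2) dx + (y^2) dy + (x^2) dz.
d(omega) = (2*x + 6*z) dx ∧ dz

For a 1-form omega = sum_i f_i dx_i, the exterior derivative is
  d(omega) = sum_{i < j} (∂f_j/∂x_i - ∂f_i/∂x_j) dx_i ∧ dx_j.
  coefficient of dx ∧ dz: ∂f_3/∂x - ∂f_1/∂z = ∂(x^2)/∂x - ∂(-3*z^2)/∂z = 2*x + 6*z
Assembling: d(omega) = (2*x + 6*z) dx ∧ dz.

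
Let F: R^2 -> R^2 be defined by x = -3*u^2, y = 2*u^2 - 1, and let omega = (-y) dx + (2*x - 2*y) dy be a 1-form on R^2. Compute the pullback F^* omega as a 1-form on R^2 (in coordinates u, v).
F^* omega = (-28*u^3 + 2*u) du

Using F^*(f dg) = (f ∘ F) d(g ∘ F), substitute each coordinate x_i by F_i(u, v) in f_i, and replace dx_i by d F_i = (∂F_i/∂u) du + (∂F_i/∂v) dv.
  For the x component: f_1(F) = 1 - 2*u^2; d F_1 = (-6*u) du + (0) dv
  For the y component: f_2(F) = 2 - 10*u^2; d F_2 = (4*u) du + (0) dv
Combining and collecting du, dv coefficients:
  coeff of du: -28*u^3 + 2*u
  coeff of dv: 0
F^* omega = (-28*u^3 + 2*u) du.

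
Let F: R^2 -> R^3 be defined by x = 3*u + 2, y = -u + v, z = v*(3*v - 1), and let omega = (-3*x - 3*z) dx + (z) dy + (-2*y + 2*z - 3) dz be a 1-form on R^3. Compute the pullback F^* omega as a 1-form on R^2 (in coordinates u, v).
F^* omega = (-27*u - 30*v^2 + 10*v - 18) du + (12*u*v - 2*u + 36*v^3 - 27*v^2 - 15*v + 3) dv

Using F^*(f dg) = (f ∘ F) d(g ∘ F), substitute each coordinate x_i by F_i(u, v) in f_i, and replace dx_i by d F_i = (∂F_i/∂u) du + (∂F_i/∂v) dv.
  For the x component: f_1(F) = -9*u - 9*v^2 + 3*v - 6; d F_1 = (3) du + (0) dv
  For the y component: f_2(F) = v*(3*v - 1); d F_2 = (-1) du + (1) dv
  For the z component: f_3(F) = 2*u + 6*v^2 - 4*v - 3; d F_3 = (0) du + (6*v - 1) dv
Combining and collecting du, dv coefficients:
  coeff of du: -27*u - 30*v^2 + 10*v - 18
  coeff of dv: 12*u*v - 2*u + 36*v^3 - 27*v^2 - 15*v + 3
F^* omega = (-27*u - 30*v^2 + 10*v - 18) du + (12*u*v - 2*u + 36*v^3 - 27*v^2 - 15*v + 3) dv.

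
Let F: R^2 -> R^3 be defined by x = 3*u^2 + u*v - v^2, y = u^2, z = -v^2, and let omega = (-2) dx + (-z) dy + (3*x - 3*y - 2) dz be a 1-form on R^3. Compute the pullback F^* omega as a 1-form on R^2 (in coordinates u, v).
F^* omega = (2*u*v^2 - 12*u - 2*v) du + (-12*u^2*v - 6*u*v^2 - 2*u + 6*v^3 + 8*v) dv

Using F^*(f dg) = (f ∘ F) d(g ∘ F), substitute each coordinate x_i by F_i(u, v) in f_i, and replace dx_i by d F_i = (∂F_i/∂u) du + (∂F_i/∂v) dv.
  For the x component: f_1(F) = -2; d F_1 = (6*u + v) du + (u - 2*v) dv
  For the y component: f_2(F) = v^2; d F_2 = (2*u) du + (0) dv
  For the z component: f_3(F) = 6*u^2 + 3*u*v - 3*v^2 - 2; d F_3 = (0) du + (-2*v) dv
Combining and collecting du, dv coefficients:
  coeff of du: 2*u*v^2 - 12*u - 2*v
  coeff of dv: -12*u^2*v - 6*u*v^2 - 2*u + 6*v^3 + 8*v
F^* omega = (2*u*v^2 - 12*u - 2*v) du + (-12*u^2*v - 6*u*v^2 - 2*u + 6*v^3 + 8*v) dv.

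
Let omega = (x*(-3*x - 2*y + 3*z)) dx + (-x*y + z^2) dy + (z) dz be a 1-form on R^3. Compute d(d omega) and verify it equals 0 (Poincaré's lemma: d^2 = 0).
d(d omega) = 0

Step 1: d omega = sum_{i<j} (∂f_j/∂x_i - ∂f_i/∂x_j) dx_i ∧ dx_j:
  coeff of dx ∧ dy: 2*x - y
  coeff of dx ∧ dz: -3*x
  coeff of dy ∧ dz: -2*z
Step 2: Apply d again to each 2-form coefficient. The only possible 3-form in R^3 is dx ∧ dy ∧ dz, with coefficient
  ∂(coeff of dy∧dz)/∂x - ∂(coeff of dx∧dz)/∂y + ∂(coeff of dx∧dy)/∂z
  = ∂/∂x (-2*z) - ∂/∂y (-3*x) + ∂/∂z (2*x - y).
Each of these terms simplifies to sums of mixed partials that cancel in pairs. The result is 0 (by equality of mixed partials for smooth functions — Schwarz / Clairaut).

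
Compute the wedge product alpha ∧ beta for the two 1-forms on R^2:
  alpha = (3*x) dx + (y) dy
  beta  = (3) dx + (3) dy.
alpha ∧ beta = (9*x - 3*y) dx ∧ dy

Distribute the wedge, using dx_i ∧ dx_j = -dx_j ∧ dx_i and dx_i ∧ dx_i = 0. For each pair (i, j) with i < j, the coefficient of dx_i ∧ dx_j in alpha ∧ beta is (alpha_i * beta_j - alpha_j * beta_i). Collecting: alpha ∧ beta = (9*x - 3*y) dx ∧ dy.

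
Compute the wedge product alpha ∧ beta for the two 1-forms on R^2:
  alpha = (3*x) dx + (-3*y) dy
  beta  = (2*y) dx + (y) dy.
alpha ∧ beta = (3*y*(x + 2*y)) dx ∧ dy

Distribute the wedge, using dx_i ∧ dx_j = -dx_j ∧ dx_i and dx_i ∧ dx_i = 0. For each pair (i, j) with i < j, the coefficient of dx_i ∧ dx_j in alpha ∧ beta is (alpha_i * beta_j - alpha_j * beta_i). Collecting: alpha ∧ beta = (3*y*(x + 2*y)) dx ∧ dy.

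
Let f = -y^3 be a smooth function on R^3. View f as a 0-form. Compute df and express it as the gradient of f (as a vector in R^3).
df = (0) dx + (-3*y^2) dy + (0) dz; grad f = (0, -3*y^2, 0)

For a 0-form f, d f = (∂f/∂x) dx + (∂f/∂y) dy + (∂f/∂z) dz. The components of the vector representation are exactly the entries of grad f in Cartesian coordinates:
  ∂f/∂x = 0
  ∂f/∂y = -3*y^2
  ∂f/∂z = 0.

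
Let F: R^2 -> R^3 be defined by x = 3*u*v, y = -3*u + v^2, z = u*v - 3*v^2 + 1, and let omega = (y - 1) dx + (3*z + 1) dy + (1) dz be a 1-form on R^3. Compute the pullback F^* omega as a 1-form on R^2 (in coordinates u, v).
F^* omega = (-18*u*v + 3*v^3 + 27*v^2 - 2*v - 12) du + (-9*u^2 + 9*u*v^2 - 2*u - 18*v^3 + 2*v) dv

Using F^*(f dg) = (f ∘ F) d(g ∘ F), substitute each coordinate x_i by F_i(u, v) in f_i, and replace dx_i by d F_i = (∂F_i/∂u) du + (∂F_i/∂v) dv.
  For the x component: f_1(F) = -3*u + v^2 - 1; d F_1 = (3*v) du + (3*u) dv
  For the y component: f_2(F) = 3*u*v - 9*v^2 + 4; d F_2 = (-3) du + (2*v) dv
  For the z component: f_3(F) = 1; d F_3 = (v) du + (u - 6*v) dv
Combining and collecting du, dv coefficients:
  coeff of du: -18*u*v + 3*v^3 + 27*v^2 - 2*v - 12
  coeff of dv: -9*u^2 + 9*u*v^2 - 2*u - 18*v^3 + 2*v
F^* omega = (-18*u*v + 3*v^3 + 27*v^2 - 2*v - 12) du + (-9*u^2 + 9*u*v^2 - 2*u - 18*v^3 + 2*v) dv.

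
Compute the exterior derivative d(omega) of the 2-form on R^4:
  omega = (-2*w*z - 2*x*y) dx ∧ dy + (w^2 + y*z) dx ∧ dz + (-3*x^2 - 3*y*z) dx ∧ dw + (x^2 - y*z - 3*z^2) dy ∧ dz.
d(omega) = (-2*w + 2*x - z) dx ∧ dy ∧ dz + (z) dx ∧ dy ∧ dw + (2*w + 3*y) dx ∧ dz ∧ dw

For a 2-form omega = sum_{i<j} g_{ij} dx_i ∧ dx_j, the exterior derivative is
  d(omega) = sum_{i<j} d(g_{ij}) ∧ dx_i ∧ dx_j = sum_{i<j, k} (∂g_{ij}/∂x_k) dx_k ∧ dx_i ∧ dx_j.
Expand each term, using dx_k ∧ dx_i ∧ dx_j = sgn(permutation) dx_{(a)} ∧ dx_{(b)} ∧ dx_{(c)} with (a < b < c) sorted:
  d(-2*w*z - 2*x*y) includes (∂/∂z)(-2*w*z - 2*x*y) dz = (-2*w) dz, which multiplied by dx ∧ dy gives (-2*w) dx ∧ dy ∧ dz
  d(-2*w*z - 2*x*y) includes (∂/∂w)(-2*w*z - 2*x*y) dw = (-2*z) dw, which multiplied by dx ∧ dy gives (-2*z) dx ∧ dy ∧ dw
  d(w^2 + y*z) includes (∂/∂y)(w^2 + y*z) dy = (z) dy, which multiplied by dx ∧ dz gives (-z) dx ∧ dy ∧ dz
  d(w^2 + y*z) includes (∂/∂w)(w^2 + y*z) dw = (2*w) dw, which multiplied by dx ∧ dz gives (2*w) dx ∧ dz ∧ dw
  d(-3*x^2 - 3*y*z) includes (∂/∂y)(-3*x^2 - 3*y*z) dy = (-3*z) dy, which multiplied by dx ∧ dw gives (3*z) dx ∧ dy ∧ dw
  d(-3*x^2 - 3*y*z) includes (∂/∂z)(-3*x^2 - 3*y*z) dz = (-3*y) dz, which multiplied by dx ∧ dw gives (3*y) dx ∧ dz ∧ dw
  d(x^2 - y*z - 3*z^2) includes (∂/∂x)(x^2 - y*z - 3*z^2) dx = (2*x) dx, which multiplied by dy ∧ dz gives (2*x) dx ∧ dy ∧ dz
Collecting like 3-forms: d(omega) = (-2*w + 2*x - z) dx ∧ dy ∧ dz + (z) dx ∧ dy ∧ dw + (2*w + 3*y) dx ∧ dz ∧ dw.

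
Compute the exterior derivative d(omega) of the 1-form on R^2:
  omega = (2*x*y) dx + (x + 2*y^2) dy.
d(omega) = (1 - 2*x) dx ∧ dy

For a 1-form omega = sum_i f_i dx_i, the exterior derivative is
  d(omega) = sum_{i < j} (∂f_j/∂x_i - ∂f_i/∂x_j) dx_i ∧ dx_j.
  coefficient of dx ∧ dy: ∂f_2/∂x - ∂f_1/∂y = ∂(x + 2*y^2)/∂x - ∂(2*x*y)/∂y = 1 - 2*x
Assembling: d(omega) = (1 - 2*x) dx ∧ dy.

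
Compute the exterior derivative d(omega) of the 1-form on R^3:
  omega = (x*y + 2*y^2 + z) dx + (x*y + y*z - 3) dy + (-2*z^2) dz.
d(omega) = (-x - 3*y) dx ∧ dy + (-1) dx ∧ dz + (-y) dy ∧ dz

For a 1-form omega = sum_i f_i dx_i, the exterior derivative is
  d(omega) = sum_{i < j} (∂f_j/∂x_i - ∂f_i/∂x_j) dx_i ∧ dx_j.
  coefficient of dx ∧ dy: ∂f_2/∂x - ∂f_1/∂y = ∂(x*y + y*z - 3)/∂x - ∂(x*y + 2*y^2 + z)/∂y = -x - 3*y
  coefficient of dx ∧ dz: ∂f_3/∂x - ∂f_1/∂z = ∂(-2*z^2)/∂x - ∂(x*y + 2*y^2 + z)/∂z = -1
  coefficient of dy ∧ dz: ∂f_3/∂y - ∂f_2/∂z = ∂(-2*z^2)/∂y - ∂(x*y + y*z - 3)/∂z = -y
Assembling: d(omega) = (-x - 3*y) dx ∧ dy + (-1) dx ∧ dz + (-y) dy ∧ dz.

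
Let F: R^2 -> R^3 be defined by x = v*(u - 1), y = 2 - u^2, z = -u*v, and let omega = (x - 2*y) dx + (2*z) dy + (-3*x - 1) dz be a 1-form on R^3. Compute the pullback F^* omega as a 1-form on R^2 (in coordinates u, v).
F^* omega = (v*(6*u^2 + 4*u*v - 4*v - 3)) du + (2*u^3 + 4*u^2*v - 2*u^2 - 5*u*v - 3*u + v + 4) dv

Using F^*(f dg) = (f ∘ F) d(g ∘ F), substitute each coordinate x_i by F_i(u, v) in f_i, and replace dx_i by d F_i = (∂F_i/∂u) du + (∂F_i/∂v) dv.
  For the x component: f_1(F) = 2*u^2 + u*v - v - 4; d F_1 = (v) du + (u - 1) dv
  For the y component: f_2(F) = -2*u*v; d F_2 = (-2*u) du + (0) dv
  For the z component: f_3(F) = -3*u*v + 3*v - 1; d F_3 = (-v) du + (-u) dv
Combining and collecting du, dv coefficients:
  coeff of du: v*(6*u^2 + 4*u*v - 4*v - 3)
  coeff of dv: 2*u^3 + 4*u^2*v - 2*u^2 - 5*u*v - 3*u + v + 4
F^* omega = (v*(6*u^2 + 4*u*v - 4*v - 3)) du + (2*u^3 + 4*u^2*v - 2*u^2 - 5*u*v - 3*u + v + 4) dv.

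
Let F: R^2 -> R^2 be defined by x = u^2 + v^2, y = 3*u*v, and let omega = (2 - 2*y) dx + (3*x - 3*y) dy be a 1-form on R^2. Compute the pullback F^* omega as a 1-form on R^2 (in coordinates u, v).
F^* omega = (-3*u^2*v - 27*u*v^2 + 4*u + 9*v^3) du + (9*u^3 - 27*u^2*v - 3*u*v^2 + 4*v) dv

Using F^*(f dg) = (f ∘ F) d(g ∘ F), substitute each coordinate x_i by F_i(u, v) in f_i, and replace dx_i by d F_i = (∂F_i/∂u) du + (∂F_i/∂v) dv.
  For the x component: f_1(F) = -6*u*v + 2; d F_1 = (2*u) du + (2*v) dv
  For the y component: f_2(F) = 3*u^2 - 9*u*v + 3*v^2; d F_2 = (3*v) du + (3*u) dv
Combining and collecting du, dv coefficients:
  coeff of du: -3*u^2*v - 27*u*v^2 + 4*u + 9*v^3
  coeff of dv: 9*u^3 - 27*u^2*v - 3*u*v^2 + 4*v
F^* omega = (-3*u^2*v - 27*u*v^2 + 4*u + 9*v^3) du + (9*u^3 - 27*u^2*v - 3*u*v^2 + 4*v) dv.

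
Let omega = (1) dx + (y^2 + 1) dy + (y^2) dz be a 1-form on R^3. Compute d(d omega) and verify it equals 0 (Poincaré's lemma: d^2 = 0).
d(d omega) = 0

Step 1: d omega = sum_{i<j} (∂f_j/∂x_i - ∂f_i/∂x_j) dx_i ∧ dx_j:
  coeff of dx ∧ dy: 0
  coeff of dx ∧ dz: 0
  coeff of dy ∧ dz: 2*y
Step 2: Apply d again to each 2-form coefficient. The only possible 3-form in R^3 is dx ∧ dy ∧ dz, with coefficient
  ∂(coeff of dy∧dz)/∂x - ∂(coeff of dx∧dz)/∂y + ∂(coeff of dx∧dy)/∂z
  = ∂/∂x (2*y) - ∂/∂y (0) + ∂/∂z (0).
Each of these terms simplifies to sums of mixed partials that cancel in pairs. The result is 0 (by equality of mixed partials for smooth functions — Schwarz / Clairaut).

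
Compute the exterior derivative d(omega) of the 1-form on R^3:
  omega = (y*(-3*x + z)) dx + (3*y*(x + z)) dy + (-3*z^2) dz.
d(omega) = (3*x + 3*y - z) dx ∧ dy + (-y) dx ∧ dz + (-3*y) dy ∧ dz

For a 1-form omega = sum_i f_i dx_i, the exterior derivative is
  d(omega) = sum_{i < j} (∂f_j/∂x_i - ∂f_i/∂x_j) dx_i ∧ dx_j.
  coefficient of dx ∧ dy: ∂f_2/∂x - ∂f_1/∂y = ∂(3*y*(x + z))/∂x - ∂(y*(-3*x + z))/∂y = 3*x + 3*y - z
  coefficient of dx ∧ dz: ∂f_3/∂x - ∂f_1/∂z = ∂(-3*z^2)/∂x - ∂(y*(-3*x + z))/∂z = -y
  coefficient of dy ∧ dz: ∂f_3/∂y - ∂f_2/∂z = ∂(-3*z^2)/∂y - ∂(3*y*(x + z))/∂z = -3*y
Assembling: d(omega) = (3*x + 3*y - z) dx ∧ dy + (-y) dx ∧ dz + (-3*y) dy ∧ dz.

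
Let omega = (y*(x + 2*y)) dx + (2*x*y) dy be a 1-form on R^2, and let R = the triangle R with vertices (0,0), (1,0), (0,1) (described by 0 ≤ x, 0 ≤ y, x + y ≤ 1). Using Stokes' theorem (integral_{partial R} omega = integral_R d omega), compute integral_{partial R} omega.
integral_(partial R) omega = -1/2

Stokes: integral_partial_R omega = integral_R d omega with d omega = (∂Q/∂x - ∂P/∂y) dx ∧ dy.
  ∂Q/∂x = 2*y
  ∂P/∂y = x + 4*y
  integrand = ∂Q/∂x - ∂P/∂y = -x - 2*y.
Integrating over R: integral_0^1 integral_0^{1-x} (-x - 2*y) dy dx = -1/2.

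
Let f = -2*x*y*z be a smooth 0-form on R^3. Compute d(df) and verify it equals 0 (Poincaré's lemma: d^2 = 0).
d(df) = 0

Step 1: df = sum_i (∂f/∂x_i) dx_i = (-2*y*z) dx + (-2*x*z) dy + (-2*x*y) dz.
Step 2: Apply d again. Using the 1-form formula, the coefficient of dx ∧ dy in d(df) is ∂^2 f/∂x ∂y - ∂^2 f/∂y ∂x = (-2*z) - (-2*z) = 0 (equality of mixed partials for smooth f).
Similarly for dx ∧ dz and dy ∧ dz — all coefficients vanish. So d(df) = 0.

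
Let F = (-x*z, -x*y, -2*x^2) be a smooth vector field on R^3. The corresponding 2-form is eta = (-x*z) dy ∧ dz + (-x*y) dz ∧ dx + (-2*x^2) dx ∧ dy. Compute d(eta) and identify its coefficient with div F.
d(eta) = (-x - z) dx ∧ dy ∧ dz; div F = -x - z

For a 2-form in R^3 of the form above, applying d gives a 3-form with coefficient ∂P/∂x + ∂Q/∂y + ∂R/∂z:
  ∂P/∂x = -z
  ∂Q/∂y = -x
  ∂R/∂z = 0
Sum = -x - z, which is exactly div F.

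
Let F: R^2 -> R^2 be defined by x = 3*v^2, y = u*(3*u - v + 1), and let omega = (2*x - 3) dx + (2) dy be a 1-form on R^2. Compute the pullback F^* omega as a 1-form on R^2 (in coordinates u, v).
F^* omega = (12*u - 2*v + 2) du + (-2*u + 36*v^3 - 18*v) dv

Using F^*(f dg) = (f ∘ F) d(g ∘ F), substitute each coordinate x_i by F_i(u, v) in f_i, and replace dx_i by d F_i = (∂F_i/∂u) du + (∂F_i/∂v) dv.
  For the x component: f_1(F) = 6*v^2 - 3; d F_1 = (0) du + (6*v) dv
  For the y component: f_2(F) = 2; d F_2 = (6*u - v + 1) du + (-u) dv
Combining and collecting du, dv coefficients:
  coeff of du: 12*u - 2*v + 2
  coeff of dv: -2*u + 36*v^3 - 18*v
F^* omega = (12*u - 2*v + 2) du + (-2*u + 36*v^3 - 18*v) dv.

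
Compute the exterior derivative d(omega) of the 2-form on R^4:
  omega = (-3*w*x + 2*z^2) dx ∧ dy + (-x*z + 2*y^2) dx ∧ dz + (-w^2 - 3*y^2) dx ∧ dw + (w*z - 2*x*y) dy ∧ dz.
d(omega) = (-6*y + 4*z) dx ∧ dy ∧ dz + (-3*x + 6*y) dx ∧ dy ∧ dw + (z) dy ∧ dz ∧ dw

For a 2-form omega = sum_{i<j} g_{ij} dx_i ∧ dx_j, the exterior derivative is
  d(omega) = sum_{i<j} d(g_{ij}) ∧ dx_i ∧ dx_j = sum_{i<j, k} (∂g_{ij}/∂x_k) dx_k ∧ dx_i ∧ dx_j.
Expand each term, using dx_k ∧ dx_i ∧ dx_j = sgn(permutation) dx_{(a)} ∧ dx_{(b)} ∧ dx_{(c)} with (a < b < c) sorted:
  d(-3*w*x + 2*z^2) includes (∂/∂z)(-3*w*x + 2*z^2) dz = (4*z) dz, which multiplied by dx ∧ dy gives (4*z) dx ∧ dy ∧ dz
  d(-3*w*x + 2*z^2) includes (∂/∂w)(-3*w*x + 2*z^2) dw = (-3*x) dw, which multiplied by dx ∧ dy gives (-3*x) dx ∧ dy ∧ dw
  d(-x*z + 2*y^2) includes (∂/∂y)(-x*z + 2*y^2) dy = (4*y) dy, which multiplied by dx ∧ dz gives (-4*y) dx ∧ dy ∧ dz
  d(-w^2 - 3*y^2) includes (∂/∂y)(-w^2 - 3*y^2) dy = (-6*y) dy, which multiplied by dx ∧ dw gives (6*y) dx ∧ dy ∧ dw
  d(w*z - 2*x*y) includes (∂/∂x)(w*z - 2*x*y) dx = (-2*y) dx, which multiplied by dy ∧ dz gives (-2*y) dx ∧ dy ∧ dz
  d(w*z - 2*x*y) includes (∂/∂w)(w*z - 2*x*y) dw = (z) dw, which multiplied by dy ∧ dz gives (z) dy ∧ dz ∧ dw
Collecting like 3-forms: d(omega) = (-6*y + 4*z) dx ∧ dy ∧ dz + (-3*x + 6*y) dx ∧ dy ∧ dw + (z) dy ∧ dz ∧ dw.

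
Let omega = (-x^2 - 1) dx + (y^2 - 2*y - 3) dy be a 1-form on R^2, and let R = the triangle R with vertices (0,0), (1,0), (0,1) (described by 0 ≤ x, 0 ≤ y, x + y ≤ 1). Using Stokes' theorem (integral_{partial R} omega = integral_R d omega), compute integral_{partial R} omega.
integral_(partial R) omega = 0

Stokes: integral_partial_R omega = integral_R d omega with d omega = (∂Q/∂x - ∂P/∂y) dx ∧ dy.
  ∂Q/∂x = 0
  ∂P/∂y = 0
  integrand = ∂Q/∂x - ∂P/∂y = 0.
Integrating over R: integral_0^1 integral_0^{1-x} (0) dy dx = 0.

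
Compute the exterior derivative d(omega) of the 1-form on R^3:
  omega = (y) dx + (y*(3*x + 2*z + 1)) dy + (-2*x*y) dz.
d(omega) = (3*y - 1) dx ∧ dy + (-2*y) dx ∧ dz + (-2*x - 2*y) dy ∧ dz

For a 1-form omega = sum_i f_i dx_i, the exterior derivative is
  d(omega) = sum_{i < j} (∂f_j/∂x_i - ∂f_i/∂x_j) dx_i ∧ dx_j.
  coefficient of dx ∧ dy: ∂f_2/∂x - ∂f_1/∂y = ∂(y*(3*x + 2*z + 1))/∂x - ∂(y)/∂y = 3*y - 1
  coefficient of dx ∧ dz: ∂f_3/∂x - ∂f_1/∂z = ∂(-2*x*y)/∂x - ∂(y)/∂z = -2*y
  coefficient of dy ∧ dz: ∂f_3/∂y - ∂f_2/∂z = ∂(-2*x*y)/∂y - ∂(y*(3*x + 2*z + 1))/∂z = -2*x - 2*y
Assembling: d(omega) = (3*y - 1) dx ∧ dy + (-2*y) dx ∧ dz + (-2*x - 2*y) dy ∧ dz.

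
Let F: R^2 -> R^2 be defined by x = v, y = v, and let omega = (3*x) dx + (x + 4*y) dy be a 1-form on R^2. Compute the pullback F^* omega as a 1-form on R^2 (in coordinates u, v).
F^* omega = (8*v) dv

Using F^*(f dg) = (f ∘ F) d(g ∘ F), substitute each coordinate x_i by F_i(u, v) in f_i, and replace dx_i by d F_i = (∂F_i/∂u) du + (∂F_i/∂v) dv.
  For the x component: f_1(F) = 3*v; d F_1 = (0) du + (1) dv
  For the y component: f_2(F) = 5*v; d F_2 = (0) du + (1) dv
Combining and collecting du, dv coefficients:
  coeff of du: 0
  coeff of dv: 8*v
F^* omega = (8*v) dv.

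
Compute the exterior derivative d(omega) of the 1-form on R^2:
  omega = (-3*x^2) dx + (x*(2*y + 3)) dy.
d(omega) = (2*y + 3) dx ∧ dy

For a 1-form omega = sum_i f_i dx_i, the exterior derivative is
  d(omega) = sum_{i < j} (∂f_j/∂x_i - ∂f_i/∂x_j) dx_i ∧ dx_j.
  coefficient of dx ∧ dy: ∂f_2/∂x - ∂f_1/∂y = ∂(x*(2*y + 3))/∂x - ∂(-3*x^2)/∂y = 2*y + 3
Assembling: d(omega) = (2*y + 3) dx ∧ dy.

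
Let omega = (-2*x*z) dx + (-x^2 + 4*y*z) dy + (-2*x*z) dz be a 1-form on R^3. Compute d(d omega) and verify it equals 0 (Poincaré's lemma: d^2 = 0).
d(d omega) = 0

Step 1: d omega = sum_{i<j} (∂f_j/∂x_i - ∂f_i/∂x_j) dx_i ∧ dx_j:
  coeff of dx ∧ dy: -2*x
  coeff of dx ∧ dz: 2*x - 2*z
  coeff of dy ∧ dz: -4*y
Step 2: Apply d again to each 2-form coefficient. The only possible 3-form in R^3 is dx ∧ dy ∧ dz, with coefficient
  ∂(coeff of dy∧dz)/∂x - ∂(coeff of dx∧dz)/∂y + ∂(coeff of dx∧dy)/∂z
  = ∂/∂x (-4*y) - ∂/∂y (2*x - 2*z) + ∂/∂z (-2*x).
Each of these terms simplifies to sums of mixed partials that cancel in pairs. The result is 0 (by equality of mixed partials for smooth functions — Schwarz / Clairaut).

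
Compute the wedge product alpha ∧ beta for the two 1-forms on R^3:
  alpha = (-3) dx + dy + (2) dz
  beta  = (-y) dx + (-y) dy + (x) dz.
alpha ∧ beta = (4*y) dx ∧ dy + (-3*x + 2*y) dx ∧ dz + (x + 2*y) dy ∧ dz

Distribute the wedge, using dx_i ∧ dx_j = -dx_j ∧ dx_i and dx_i ∧ dx_i = 0. For each pair (i, j) with i < j, the coefficient of dx_i ∧ dx_j in alpha ∧ beta is (alpha_i * beta_j - alpha_j * beta_i). Collecting: alpha ∧ beta = (4*y) dx ∧ dy + (-3*x + 2*y) dx ∧ dz + (x + 2*y) dy ∧ dz.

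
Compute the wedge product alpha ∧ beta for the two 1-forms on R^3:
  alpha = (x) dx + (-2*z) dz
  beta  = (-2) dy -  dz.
alpha ∧ beta = (-2*x) dx ∧ dy + (-x) dx ∧ dz + (-4*z) dy ∧ dz

Distribute the wedge, using dx_i ∧ dx_j = -dx_j ∧ dx_i and dx_i ∧ dx_i = 0. For each pair (i, j) with i < j, the coefficient of dx_i ∧ dx_j in alpha ∧ beta is (alpha_i * beta_j - alpha_j * beta_i). Collecting: alpha ∧ beta = (-2*x) dx ∧ dy + (-x) dx ∧ dz + (-4*z) dy ∧ dz.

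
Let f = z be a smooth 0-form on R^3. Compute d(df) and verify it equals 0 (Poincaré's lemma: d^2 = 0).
d(df) = 0

Step 1: df = sum_i (∂f/∂x_i) dx_i = (0) dx + (0) dy + (1) dz.
Step 2: Apply d again. Using the 1-form formula, the coefficient of dx ∧ dy in d(df) is ∂^2 f/∂x ∂y - ∂^2 f/∂y ∂x = (0) - (0) = 0 (equality of mixed partials for smooth f).
Similarly for dx ∧ dz and dy ∧ dz — all coefficients vanish. So d(df) = 0.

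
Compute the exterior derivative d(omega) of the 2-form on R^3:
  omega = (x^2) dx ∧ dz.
d(omega) = 0

For a 2-form omega = sum_{i<j} g_{ij} dx_i ∧ dx_j, the exterior derivative is
  d(omega) = sum_{i<j} d(g_{ij}) ∧ dx_i ∧ dx_j = sum_{i<j, k} (∂g_{ij}/∂x_k) dx_k ∧ dx_i ∧ dx_j.
Expand each term, using dx_k ∧ dx_i ∧ dx_j = sgn(permutation) dx_{(a)} ∧ dx_{(b)} ∧ dx_{(c)} with (a < b < c) sorted:

Collecting like 3-forms: d(omega) = 0.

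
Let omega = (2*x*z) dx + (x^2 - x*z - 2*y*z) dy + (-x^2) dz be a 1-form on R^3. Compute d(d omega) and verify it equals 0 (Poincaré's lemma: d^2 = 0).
d(d omega) = 0

Step 1: d omega = sum_{i<j} (∂f_j/∂x_i - ∂f_i/∂x_j) dx_i ∧ dx_j:
  coeff of dx ∧ dy: 2*x - z
  coeff of dx ∧ dz: -4*x
  coeff of dy ∧ dz: x + 2*y
Step 2: Apply d again to each 2-form coefficient. The only possible 3-form in R^3 is dx ∧ dy ∧ dz, with coefficient
  ∂(coeff of dy∧dz)/∂x - ∂(coeff of dx∧dz)/∂y + ∂(coeff of dx∧dy)/∂z
  = ∂/∂x (x + 2*y) - ∂/∂y (-4*x) + ∂/∂z (2*x - z).
Each of these terms simplifies to sums of mixed partials that cancel in pairs. The result is 0 (by equality of mixed partials for smooth functions — Schwarz / Clairaut).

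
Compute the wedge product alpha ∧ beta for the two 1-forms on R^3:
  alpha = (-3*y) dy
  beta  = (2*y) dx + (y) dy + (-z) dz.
alpha ∧ beta = (6*y^2) dx ∧ dy + (3*y*z) dy ∧ dz

Distribute the wedge, using dx_i ∧ dx_j = -dx_j ∧ dx_i and dx_i ∧ dx_i = 0. For each pair (i, j) with i < j, the coefficient of dx_i ∧ dx_j in alpha ∧ beta is (alpha_i * beta_j - alpha_j * beta_i). Collecting: alpha ∧ beta = (6*y^2) dx ∧ dy + (3*y*z) dy ∧ dz.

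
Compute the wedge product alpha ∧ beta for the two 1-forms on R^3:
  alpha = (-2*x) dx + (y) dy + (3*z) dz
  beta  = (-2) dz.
alpha ∧ beta = (4*x) dx ∧ dz + (-2*y) dy ∧ dz

Distribute the wedge, using dx_i ∧ dx_j = -dx_j ∧ dx_i and dx_i ∧ dx_i = 0. For each pair (i, j) with i < j, the coefficient of dx_i ∧ dx_j in alpha ∧ beta is (alpha_i * beta_j - alpha_j * beta_i). Collecting: alpha ∧ beta = (4*x) dx ∧ dz + (-2*y) dy ∧ dz.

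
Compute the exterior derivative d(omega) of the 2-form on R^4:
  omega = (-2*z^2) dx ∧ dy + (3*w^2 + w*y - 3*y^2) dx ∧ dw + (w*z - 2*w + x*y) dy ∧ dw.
d(omega) = (-4*z) dx ∧ dy ∧ dz + (-w + 7*y) dx ∧ dy ∧ dw + (-w) dy ∧ dz ∧ dw

For a 2-form omega = sum_{i<j} g_{ij} dx_i ∧ dx_j, the exterior derivative is
  d(omega) = sum_{i<j} d(g_{ij}) ∧ dx_i ∧ dx_j = sum_{i<j, k} (∂g_{ij}/∂x_k) dx_k ∧ dx_i ∧ dx_j.
Expand each term, using dx_k ∧ dx_i ∧ dx_j = sgn(permutation) dx_{(a)} ∧ dx_{(b)} ∧ dx_{(c)} with (a < b < c) sorted:
  d(-2*z^2) includes (∂/∂z)(-2*z^2) dz = (-4*z) dz, which multiplied by dx ∧ dy gives (-4*z) dx ∧ dy ∧ dz
  d(3*w^2 + w*y - 3*y^2) includes (∂/∂y)(3*w^2 + w*y - 3*y^2) dy = (w - 6*y) dy, which multiplied by dx ∧ dw gives (-w + 6*y) dx ∧ dy ∧ dw
  d(w*z - 2*w + x*y) includes (∂/∂x)(w*z - 2*w + x*y) dx = (y) dx, which multiplied by dy ∧ dw gives (y) dx ∧ dy ∧ dw
  d(w*z - 2*w + x*y) includes (∂/∂z)(w*z - 2*w + x*y) dz = (w) dz, which multiplied by dy ∧ dw gives (-w) dy ∧ dz ∧ dw
Collecting like 3-forms: d(omega) = (-4*z) dx ∧ dy ∧ dz + (-w + 7*y) dx ∧ dy ∧ dw + (-w) dy ∧ dz ∧ dw.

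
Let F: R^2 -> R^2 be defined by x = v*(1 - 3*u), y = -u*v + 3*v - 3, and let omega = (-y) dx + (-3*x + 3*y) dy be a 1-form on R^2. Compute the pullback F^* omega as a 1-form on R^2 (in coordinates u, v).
F^* omega = (v^2*(3 - 9*u)) du + (-9*u^2*v + 22*u*v + 15*v - 24) dv

Using F^*(f dg) = (f ∘ F) d(g ∘ F), substitute each coordinate x_i by F_i(u, v) in f_i, and replace dx_i by d F_i = (∂F_i/∂u) du + (∂F_i/∂v) dv.
  For the x component: f_1(F) = u*v - 3*v + 3; d F_1 = (-3*v) du + (1 - 3*u) dv
  For the y component: f_2(F) = 6*u*v + 6*v - 9; d F_2 = (-v) du + (3 - u) dv
Combining and collecting du, dv coefficients:
  coeff of du: v^2*(3 - 9*u)
  coeff of dv: -9*u^2*v + 22*u*v + 15*v - 24
F^* omega = (v^2*(3 - 9*u)) du + (-9*u^2*v + 22*u*v + 15*v - 24) dv.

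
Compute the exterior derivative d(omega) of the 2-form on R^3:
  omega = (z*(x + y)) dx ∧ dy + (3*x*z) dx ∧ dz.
d(omega) = (x + y) dx ∧ dy ∧ dz

For a 2-form omega = sum_{i<j} g_{ij} dx_i ∧ dx_j, the exterior derivative is
  d(omega) = sum_{i<j} d(g_{ij}) ∧ dx_i ∧ dx_j = sum_{i<j, k} (∂g_{ij}/∂x_k) dx_k ∧ dx_i ∧ dx_j.
Expand each term, using dx_k ∧ dx_i ∧ dx_j = sgn(permutation) dx_{(a)} ∧ dx_{(b)} ∧ dx_{(c)} with (a < b < c) sorted:
  d(z*(x + y)) includes (∂/∂z)(z*(x + y)) dz = (x + y) dz, which multiplied by dx ∧ dy gives (x + y) dx ∧ dy ∧ dz
Collecting like 3-forms: d(omega) = (x + y) dx ∧ dy ∧ dz.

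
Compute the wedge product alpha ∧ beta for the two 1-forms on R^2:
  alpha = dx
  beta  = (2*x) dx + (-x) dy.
alpha ∧ beta = (-x) dx ∧ dy

Distribute the wedge, using dx_i ∧ dx_j = -dx_j ∧ dx_i and dx_i ∧ dx_i = 0. For each pair (i, j) with i < j, the coefficient of dx_i ∧ dx_j in alpha ∧ beta is (alpha_i * beta_j - alpha_j * beta_i). Collecting: alpha ∧ beta = (-x) dx ∧ dy.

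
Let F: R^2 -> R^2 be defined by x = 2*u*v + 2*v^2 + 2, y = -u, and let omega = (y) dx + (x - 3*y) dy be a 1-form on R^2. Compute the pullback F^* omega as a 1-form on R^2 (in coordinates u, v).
F^* omega = (-4*u*v - 3*u - 2*v^2 - 2) du + (2*u*(-u - 2*v)) dv

Using F^*(f dg) = (f ∘ F) d(g ∘ F), substitute each coordinate x_i by F_i(u, v) in f_i, and replace dx_i by d F_i = (∂F_i/∂u) du + (∂F_i/∂v) dv.
  For the x component: f_1(F) = -u; d F_1 = (2*v) du + (2*u + 4*v) dv
  For the y component: f_2(F) = 2*u*v + 3*u + 2*v^2 + 2; d F_2 = (-1) du + (0) dv
Combining and collecting du, dv coefficients:
  coeff of du: -4*u*v - 3*u - 2*v^2 - 2
  coeff of dv: 2*u*(-u - 2*v)
F^* omega = (-4*u*v - 3*u - 2*v^2 - 2) du + (2*u*(-u - 2*v)) dv.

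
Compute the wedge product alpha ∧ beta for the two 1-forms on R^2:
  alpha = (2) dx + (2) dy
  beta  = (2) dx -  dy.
alpha ∧ beta = (-6) dx ∧ dy

Distribute the wedge, using dx_i ∧ dx_j = -dx_j ∧ dx_i and dx_i ∧ dx_i = 0. For each pair (i, j) with i < j, the coefficient of dx_i ∧ dx_j in alpha ∧ beta is (alpha_i * beta_j - alpha_j * beta_i). Collecting: alpha ∧ beta = (-6) dx ∧ dy.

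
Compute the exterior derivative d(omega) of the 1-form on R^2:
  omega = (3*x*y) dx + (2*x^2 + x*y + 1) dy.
d(omega) = (x + y) dx ∧ dy

For a 1-form omega = sum_i f_i dx_i, the exterior derivative is
  d(omega) = sum_{i < j} (∂f_j/∂x_i - ∂f_i/∂x_j) dx_i ∧ dx_j.
  coefficient of dx ∧ dy: ∂f_2/∂x - ∂f_1/∂y = ∂(2*x^2 + x*y + 1)/∂x - ∂(3*x*y)/∂y = x + y
Assembling: d(omega) = (x + y) dx ∧ dy.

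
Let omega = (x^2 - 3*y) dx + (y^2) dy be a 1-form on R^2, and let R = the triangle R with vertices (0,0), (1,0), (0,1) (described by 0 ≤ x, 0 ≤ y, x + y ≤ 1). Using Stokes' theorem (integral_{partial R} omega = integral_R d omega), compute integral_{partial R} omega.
integral_(partial R) omega = 3/2

Stokes: integral_partial_R omega = integral_R d omega with d omega = (∂Q/∂x - ∂P/∂y) dx ∧ dy.
  ∂Q/∂x = 0
  ∂P/∂y = -3
  integrand = ∂Q/∂x - ∂P/∂y = 3.
Integrating over R: integral_0^1 integral_0^{1-x} (3) dy dx = 3/2.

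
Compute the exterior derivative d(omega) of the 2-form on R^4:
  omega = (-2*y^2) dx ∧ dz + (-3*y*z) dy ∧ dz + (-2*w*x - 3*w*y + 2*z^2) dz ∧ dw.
d(omega) = (4*y) dx ∧ dy ∧ dz + (-2*w) dx ∧ dz ∧ dw + (-3*w) dy ∧ dz ∧ dw

For a 2-form omega = sum_{i<j} g_{ij} dx_i ∧ dx_j, the exterior derivative is
  d(omega) = sum_{i<j} d(g_{ij}) ∧ dx_i ∧ dx_j = sum_{i<j, k} (∂g_{ij}/∂x_k) dx_k ∧ dx_i ∧ dx_j.
Expand each term, using dx_k ∧ dx_i ∧ dx_j = sgn(permutation) dx_{(a)} ∧ dx_{(b)} ∧ dx_{(c)} with (a < b < c) sorted:
  d(-2*y^2) includes (∂/∂y)(-2*y^2) dy = (-4*y) dy, which multiplied by dx ∧ dz gives (4*y) dx ∧ dy ∧ dz
  d(-2*w*x - 3*w*y + 2*z^2) includes (∂/∂x)(-2*w*x - 3*w*y + 2*z^2) dx = (-2*w) dx, which multiplied by dz ∧ dw gives (-2*w) dx ∧ dz ∧ dw
  d(-2*w*x - 3*w*y + 2*z^2) includes (∂/∂y)(-2*w*x - 3*w*y + 2*z^2) dy = (-3*w) dy, which multiplied by dz ∧ dw gives (-3*w) dy ∧ dz ∧ dw
Collecting like 3-forms: d(omega) = (4*y) dx ∧ dy ∧ dz + (-2*w) dx ∧ dz ∧ dw + (-3*w) dy ∧ dz ∧ dw.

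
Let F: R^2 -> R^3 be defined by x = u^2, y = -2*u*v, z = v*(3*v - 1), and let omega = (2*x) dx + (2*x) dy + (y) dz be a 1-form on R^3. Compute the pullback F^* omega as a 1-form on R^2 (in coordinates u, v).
F^* omega = (4*u^2*(u - v)) du + (2*u*(-2*u^2 - 6*v^2 + v)) dv

Using F^*(f dg) = (f ∘ F) d(g ∘ F), substitute each coordinate x_i by F_i(u, v) in f_i, and replace dx_i by d F_i = (∂F_i/∂u) du + (∂F_i/∂v) dv.
  For the x component: f_1(F) = 2*u^2; d F_1 = (2*u) du + (0) dv
  For the y component: f_2(F) = 2*u^2; d F_2 = (-2*v) du + (-2*u) dv
  For the z component: f_3(F) = -2*u*v; d F_3 = (0) du + (6*v - 1) dv
Combining and collecting du, dv coefficients:
  coeff of du: 4*u^2*(u - v)
  coeff of dv: 2*u*(-2*u^2 - 6*v^2 + v)
F^* omega = (4*u^2*(u - v)) du + (2*u*(-2*u^2 - 6*v^2 + v)) dv.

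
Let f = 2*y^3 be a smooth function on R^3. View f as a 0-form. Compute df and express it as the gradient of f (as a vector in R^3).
df = (0) dx + (6*y^2) dy + (0) dz; grad f = (0, 6*y^2, 0)

For a 0-form f, d f = (∂f/∂x) dx + (∂f/∂y) dy + (∂f/∂z) dz. The components of the vector representation are exactly the entries of grad f in Cartesian coordinates:
  ∂f/∂x = 0
  ∂f/∂y = 6*y^2
  ∂f/∂z = 0.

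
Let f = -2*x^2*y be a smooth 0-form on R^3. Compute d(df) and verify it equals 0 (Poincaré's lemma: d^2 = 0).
d(df) = 0

Step 1: df = sum_i (∂f/∂x_i) dx_i = (-4*x*y) dx + (-2*x^2) dy + (0) dz.
Step 2: Apply d again. Using the 1-form formula, the coefficient of dx ∧ dy in d(df) is ∂^2 f/∂x ∂y - ∂^2 f/∂y ∂x = (-4*x) - (-4*x) = 0 (equality of mixed partials for smooth f).
Similarly for dx ∧ dz and dy ∧ dz — all coefficients vanish. So d(df) = 0.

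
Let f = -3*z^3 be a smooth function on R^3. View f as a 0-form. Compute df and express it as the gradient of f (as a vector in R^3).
df = (0) dx + (0) dy + (-9*z^2) dz; grad f = (0, 0, -9*z^2)

For a 0-form f, d f = (∂f/∂x) dx + (∂f/∂y) dy + (∂f/∂z) dz. The components of the vector representation are exactly the entries of grad f in Cartesian coordinates:
  ∂f/∂x = 0
  ∂f/∂y = 0
  ∂f/∂z = -9*z^2.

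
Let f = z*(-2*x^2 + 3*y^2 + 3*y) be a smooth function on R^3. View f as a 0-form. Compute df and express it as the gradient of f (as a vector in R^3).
df = (-4*x*z) dx + (3*z*(2*y + 1)) dy + (-2*x^2 + 3*y^2 + 3*y) dz; grad f = (-4*x*z, 3*z*(2*y + 1), -2*x^2 + 3*y^2 + 3*y)

For a 0-form f, d f = (∂f/∂x) dx + (∂f/∂y) dy + (∂f/∂z) dz. The components of the vector representation are exactly the entries of grad f in Cartesian coordinates:
  ∂f/∂x = -4*x*z
  ∂f/∂y = 3*z*(2*y + 1)
  ∂f/∂z = -2*x^2 + 3*y^2 + 3*y.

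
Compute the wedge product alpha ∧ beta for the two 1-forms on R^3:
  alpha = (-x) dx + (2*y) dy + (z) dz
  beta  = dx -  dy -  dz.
alpha ∧ beta = (x - 2*y) dx ∧ dy + (x - z) dx ∧ dz + (-2*y + z) dy ∧ dz

Distribute the wedge, using dx_i ∧ dx_j = -dx_j ∧ dx_i and dx_i ∧ dx_i = 0. For each pair (i, j) with i < j, the coefficient of dx_i ∧ dx_j in alpha ∧ beta is (alpha_i * beta_j - alpha_j * beta_i). Collecting: alpha ∧ beta = (x - 2*y) dx ∧ dy + (x - z) dx ∧ dz + (-2*y + z) dy ∧ dz.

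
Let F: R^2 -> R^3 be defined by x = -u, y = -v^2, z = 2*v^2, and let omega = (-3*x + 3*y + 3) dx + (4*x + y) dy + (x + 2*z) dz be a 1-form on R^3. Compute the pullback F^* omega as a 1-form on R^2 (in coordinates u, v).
F^* omega = (-3*u + 3*v^2 - 3) du + (4*u*v + 18*v^3) dv

Using F^*(f dg) = (f ∘ F) d(g ∘ F), substitute each coordinate x_i by F_i(u, v) in f_i, and replace dx_i by d F_i = (∂F_i/∂u) du + (∂F_i/∂v) dv.
  For the x component: f_1(F) = 3*u - 3*v^2 + 3; d F_1 = (-1) du + (0) dv
  For the y component: f_2(F) = -4*u - v^2; d F_2 = (0) du + (-2*v) dv
  For the z component: f_3(F) = -u + 4*v^2; d F_3 = (0) du + (4*v) dv
Combining and collecting du, dv coefficients:
  coeff of du: -3*u + 3*v^2 - 3
  coeff of dv: 4*u*v + 18*v^3
F^* omega = (-3*u + 3*v^2 - 3) du + (4*u*v + 18*v^3) dv.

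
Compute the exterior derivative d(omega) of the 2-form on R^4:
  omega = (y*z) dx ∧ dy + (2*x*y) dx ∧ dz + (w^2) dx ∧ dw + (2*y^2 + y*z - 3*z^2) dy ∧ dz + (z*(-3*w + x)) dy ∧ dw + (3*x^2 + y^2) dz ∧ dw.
d(omega) = (-2*x + y) dx ∧ dy ∧ dz + (z) dx ∧ dy ∧ dw + (3*w - x + 2*y) dy ∧ dz ∧ dw + (6*x) dx ∧ dz ∧ dw

For a 2-form omega = sum_{i<j} g_{ij} dx_i ∧ dx_j, the exterior derivative is
  d(omega) = sum_{i<j} d(g_{ij}) ∧ dx_i ∧ dx_j = sum_{i<j, k} (∂g_{ij}/∂x_k) dx_k ∧ dx_i ∧ dx_j.
Expand each term, using dx_k ∧ dx_i ∧ dx_j = sgn(permutation) dx_{(a)} ∧ dx_{(b)} ∧ dx_{(c)} with (a < b < c) sorted:
  d(y*z) includes (∂/∂z)(y*z) dz = (y) dz, which multiplied by dx ∧ dy gives (y) dx ∧ dy ∧ dz
  d(2*x*y) includes (∂/∂y)(2*x*y) dy = (2*x) dy, which multiplied by dx ∧ dz gives (-2*x) dx ∧ dy ∧ dz
  d(z*(-3*w + x)) includes (∂/∂x)(z*(-3*w + x)) dx = (z) dx, which multiplied by dy ∧ dw gives (z) dx ∧ dy ∧ dw
  d(z*(-3*w + x)) includes (∂/∂z)(z*(-3*w + x)) dz = (-3*w + x) dz, which multiplied by dy ∧ dw gives (3*w - x) dy ∧ dz ∧ dw
  d(3*x^2 + y^2) includes (∂/∂x)(3*x^2 + y^2) dx = (6*x) dx, which multiplied by dz ∧ dw gives (6*x) dx ∧ dz ∧ dw
  d(3*x^2 + y^2) includes (∂/∂y)(3*x^2 + y^2) dy = (2*y) dy, which multiplied by dz ∧ dw gives (2*y) dy ∧ dz ∧ dw
Collecting like 3-forms: d(omega) = (-2*x + y) dx ∧ dy ∧ dz + (z) dx ∧ dy ∧ dw + (3*w - x + 2*y) dy ∧ dz ∧ dw + (6*x) dx ∧ dz ∧ dw.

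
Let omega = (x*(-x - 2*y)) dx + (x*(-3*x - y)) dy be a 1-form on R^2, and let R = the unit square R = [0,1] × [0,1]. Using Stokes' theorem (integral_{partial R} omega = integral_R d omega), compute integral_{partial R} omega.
integral_(partial R) omega = -5/2

Stokes: integral_partial_R omega = integral_R d omega with d omega = (∂Q/∂x - ∂P/∂y) dx ∧ dy.
  ∂Q/∂x = -6*x - y
  ∂P/∂y = -2*x
  integrand = ∂Q/∂x - ∂P/∂y = -4*x - y.
Integrating over R: integral_0^1 integral_0^1 (-4*x - y) dx dy = -5/2.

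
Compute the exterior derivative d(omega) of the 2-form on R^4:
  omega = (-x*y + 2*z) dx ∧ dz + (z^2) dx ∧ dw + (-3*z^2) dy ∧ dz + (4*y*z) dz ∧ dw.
d(omega) = (x) dx ∧ dy ∧ dz + (-2*z) dx ∧ dz ∧ dw + (4*z) dy ∧ dz ∧ dw

For a 2-form omega = sum_{i<j} g_{ij} dx_i ∧ dx_j, the exterior derivative is
  d(omega) = sum_{i<j} d(g_{ij}) ∧ dx_i ∧ dx_j = sum_{i<j, k} (∂g_{ij}/∂x_k) dx_k ∧ dx_i ∧ dx_j.
Expand each term, using dx_k ∧ dx_i ∧ dx_j = sgn(permutation) dx_{(a)} ∧ dx_{(b)} ∧ dx_{(c)} with (a < b < c) sorted:
  d(-x*y + 2*z) includes (∂/∂y)(-x*y + 2*z) dy = (-x) dy, which multiplied by dx ∧ dz gives (x) dx ∧ dy ∧ dz
  d(z^2) includes (∂/∂z)(z^2) dz = (2*z) dz, which multiplied by dx ∧ dw gives (-2*z) dx ∧ dz ∧ dw
  d(4*y*z) includes (∂/∂y)(4*y*z) dy = (4*z) dy, which multiplied by dz ∧ dw gives (4*z) dy ∧ dz ∧ dw
Collecting like 3-forms: d(omega) = (x) dx ∧ dy ∧ dz + (-2*z) dx ∧ dz ∧ dw + (4*z) dy ∧ dz ∧ dw.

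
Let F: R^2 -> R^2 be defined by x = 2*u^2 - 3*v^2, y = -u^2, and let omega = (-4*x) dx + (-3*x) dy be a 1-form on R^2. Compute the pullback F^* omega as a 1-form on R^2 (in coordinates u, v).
F^* omega = (-20*u^3 + 30*u*v^2) du + (48*u^2*v - 72*v^3) dv

Using F^*(f dg) = (f ∘ F) d(g ∘ F), substitute each coordinate x_i by F_i(u, v) in f_i, and replace dx_i by d F_i = (∂F_i/∂u) du + (∂F_i/∂v) dv.
  For the x component: f_1(F) = -8*u^2 + 12*v^2; d F_1 = (4*u) du + (-6*v) dv
  For the y component: f_2(F) = -6*u^2 + 9*v^2; d F_2 = (-2*u) du + (0) dv
Combining and collecting du, dv coefficients:
  coeff of du: -20*u^3 + 30*u*v^2
  coeff of dv: 48*u^2*v - 72*v^3
F^* omega = (-20*u^3 + 30*u*v^2) du + (48*u^2*v - 72*v^3) dv.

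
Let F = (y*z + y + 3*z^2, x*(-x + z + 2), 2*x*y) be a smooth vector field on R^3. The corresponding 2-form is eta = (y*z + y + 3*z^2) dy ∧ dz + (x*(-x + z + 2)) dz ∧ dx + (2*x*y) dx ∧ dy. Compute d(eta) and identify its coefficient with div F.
d(eta) = (0) dx ∧ dy ∧ dz; div F = 0

For a 2-form in R^3 of the form above, applying d gives a 3-form with coefficient ∂P/∂x + ∂Q/∂y + ∂R/∂z:
  ∂P/∂x = 0
  ∂Q/∂y = 0
  ∂R/∂z = 0
Sum = 0, which is exactly div F.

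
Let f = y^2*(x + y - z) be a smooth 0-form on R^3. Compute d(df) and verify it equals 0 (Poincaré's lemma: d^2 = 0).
d(df) = 0

Step 1: df = sum_i (∂f/∂x_i) dx_i = (y^2) dx + (y*(2*x + 3*y - 2*z)) dy + (-y^2) dz.
Step 2: Apply d again. Using the 1-form formula, the coefficient of dx ∧ dy in d(df) is ∂^2 f/∂x ∂y - ∂^2 f/∂y ∂x = (2*y) - (2*y) = 0 (equality of mixed partials for smooth f).
Similarly for dx ∧ dz and dy ∧ dz — all coefficients vanish. So d(df) = 0.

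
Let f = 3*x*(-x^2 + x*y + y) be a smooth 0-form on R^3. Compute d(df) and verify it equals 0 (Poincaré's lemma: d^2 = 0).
d(df) = 0

Step 1: df = sum_i (∂f/∂x_i) dx_i = (-9*x^2 + 6*x*y + 3*y) dx + (3*x*(x + 1)) dy + (0) dz.
Step 2: Apply d again. Using the 1-form formula, the coefficient of dx ∧ dy in d(df) is ∂^2 f/∂x ∂y - ∂^2 f/∂y ∂x = (6*x + 3) - (6*x + 3) = 0 (equality of mixed partials for smooth f).
Similarly for dx ∧ dz and dy ∧ dz — all coefficients vanish. So d(df) = 0.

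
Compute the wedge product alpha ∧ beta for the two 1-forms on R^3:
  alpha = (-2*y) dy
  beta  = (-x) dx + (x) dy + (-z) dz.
alpha ∧ beta = (-2*x*y) dx ∧ dy + (2*y*z) dy ∧ dz

Distribute the wedge, using dx_i ∧ dx_j = -dx_j ∧ dx_i and dx_i ∧ dx_i = 0. For each pair (i, j) with i < j, the coefficient of dx_i ∧ dx_j in alpha ∧ beta is (alpha_i * beta_j - alpha_j * beta_i). Collecting: alpha ∧ beta = (-2*x*y) dx ∧ dy + (2*y*z) dy ∧ dz.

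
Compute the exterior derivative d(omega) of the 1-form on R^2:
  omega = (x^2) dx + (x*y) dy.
d(omega) = (y) dx ∧ dy

For a 1-form omega = sum_i f_i dx_i, the exterior derivative is
  d(omega) = sum_{i < j} (∂f_j/∂x_i - ∂f_i/∂x_j) dx_i ∧ dx_j.
  coefficient of dx ∧ dy: ∂f_2/∂x - ∂f_1/∂y = ∂(x*y)/∂x - ∂(x^2)/∂y = y
Assembling: d(omega) = (y) dx ∧ dy.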